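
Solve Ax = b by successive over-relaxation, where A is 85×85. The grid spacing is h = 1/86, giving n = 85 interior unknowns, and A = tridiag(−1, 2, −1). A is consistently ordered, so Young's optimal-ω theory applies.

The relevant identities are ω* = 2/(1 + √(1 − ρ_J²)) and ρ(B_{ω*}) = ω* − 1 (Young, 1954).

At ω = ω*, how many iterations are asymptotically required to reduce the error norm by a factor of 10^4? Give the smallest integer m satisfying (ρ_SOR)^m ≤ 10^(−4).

m = 127

[ρ_J] n=85: ρ(B_J) = cos(π/(n+1)) = cos(π/86) = 0.9993328.
√(1 − cos²(π/86)) = sin(π/86) ≈ 0.0365220.
ω* = 2/(1 + 0.0365220) = 2/1.0365220 = 1.9295297.
At ω = 1.9295297 every |λ(B_ω)| = ω−1, so ρ_SOR = 0.9295297.
4·ln10 = 9.21034; −ln(0.9295297) = 0.0730765; m = ⌈9.21034/0.0730765⌉ = ⌈126.037⌉ = 127.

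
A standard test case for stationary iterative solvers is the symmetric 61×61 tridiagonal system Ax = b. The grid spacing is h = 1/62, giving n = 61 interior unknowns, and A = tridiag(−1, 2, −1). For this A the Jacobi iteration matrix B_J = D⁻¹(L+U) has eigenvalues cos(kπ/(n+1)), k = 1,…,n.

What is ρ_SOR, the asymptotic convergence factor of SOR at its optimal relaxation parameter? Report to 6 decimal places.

ρ_SOR = 0.903585

n=61: λ(B_J) = 1 − λ(A)/2 = cos(kπ/62); k=1 gives ρ_J = 0.998717.
√(1 − cos²(π/62)) = sin(π/62) ≈ 0.0506492.
ω* = 2/(1 + 0.0506492) = 2/1.0506492 = 1.903585.
ρ(B_{ω*}) = ω*−1 = 0.903585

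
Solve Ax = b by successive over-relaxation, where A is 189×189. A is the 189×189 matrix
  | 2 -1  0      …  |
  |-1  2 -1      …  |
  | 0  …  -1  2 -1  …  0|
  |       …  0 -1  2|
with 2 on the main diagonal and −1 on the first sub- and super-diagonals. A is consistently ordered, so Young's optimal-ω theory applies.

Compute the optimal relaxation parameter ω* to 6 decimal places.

ω* = 1.967470

spectrum of D⁻¹(L+U) = {cos(kπ/190) : 1≤k≤189}; ρ_J = cos(π/190) = 0.999863.
√(1−ρ_J²) = |sin(π/190)| = 0.0165339
ω* = 2/(1+0.0165339) = 1.967470
[ρ_SOR] ω* − 1 = 0.967470.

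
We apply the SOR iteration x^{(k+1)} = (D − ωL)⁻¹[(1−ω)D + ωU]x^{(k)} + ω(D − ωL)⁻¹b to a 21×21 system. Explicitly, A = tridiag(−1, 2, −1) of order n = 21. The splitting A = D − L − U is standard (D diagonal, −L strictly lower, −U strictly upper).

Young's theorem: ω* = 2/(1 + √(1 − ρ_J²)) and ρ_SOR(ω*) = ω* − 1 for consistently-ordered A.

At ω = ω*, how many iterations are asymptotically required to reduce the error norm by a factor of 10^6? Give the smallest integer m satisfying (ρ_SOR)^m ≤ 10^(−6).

m = 49

ρ_J = max_k |cos(kπ/22)| = cos(π/22) = 0.9898214
√(1−ρ_J²) = |sin(π/22)| = 0.1423148
Then 2/(1+√(1−ρ_J²)) = 2/(1+0.1423148); ω* = 2/1.1423148 = 1.7508309.
[ρ_SOR] ω* − 1 = 0.7508309.
(0.7508309)^m ≤ 10^{−6}  ⇒  m·ln(0.7508309) ≤ −6·ln10  ⇒  m ≥ 48.209  ⇒  m = 49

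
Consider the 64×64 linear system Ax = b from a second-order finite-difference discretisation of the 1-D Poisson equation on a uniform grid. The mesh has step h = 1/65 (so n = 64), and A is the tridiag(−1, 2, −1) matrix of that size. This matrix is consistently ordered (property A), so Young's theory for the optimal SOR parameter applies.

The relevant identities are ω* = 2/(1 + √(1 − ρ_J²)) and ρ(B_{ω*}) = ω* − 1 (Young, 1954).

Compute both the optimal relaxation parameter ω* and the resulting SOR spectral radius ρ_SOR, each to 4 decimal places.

ω* = 1.9078, ρ_SOR = 0.9078

[ρ_J] n=64: ρ(B_J) = cos(π/(n+1)) = cos(π/65) = 0.9988.
1 − cos²(π/65) = sin²(π/65) ⇒ √(1−ρ_J²) = sin(π/65) = 0.04831.
Then 2/(1+√(1−ρ_J²)) = 2/(1+0.04831); ω* = 2/1.04831 = 1.9078.
ρ_SOR = ω* − 1 = 1.9078 − 1 = 0.9078.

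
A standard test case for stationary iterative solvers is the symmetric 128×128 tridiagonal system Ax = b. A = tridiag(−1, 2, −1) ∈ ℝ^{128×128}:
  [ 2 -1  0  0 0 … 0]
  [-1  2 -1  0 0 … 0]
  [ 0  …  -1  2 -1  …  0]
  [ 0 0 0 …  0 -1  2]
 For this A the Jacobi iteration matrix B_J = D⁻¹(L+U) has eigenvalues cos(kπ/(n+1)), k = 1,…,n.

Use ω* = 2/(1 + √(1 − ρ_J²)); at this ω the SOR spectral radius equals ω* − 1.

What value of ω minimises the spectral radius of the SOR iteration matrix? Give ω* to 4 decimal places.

ω* = 1.9525

B_J for the 128×128 system has eigenvalues cos(kπ/129); ρ_J = cos(π/129) = 0.9997.
√(1−ρ_J²) simplifies to sin(π/129) = 0.02435.
Then 2/(1+√(1−ρ_J²)) = 2/(1+0.02435); ω* = 2/1.02435 = 1.9525.
ρ_SOR = ω* − 1 ≈ 0.9525.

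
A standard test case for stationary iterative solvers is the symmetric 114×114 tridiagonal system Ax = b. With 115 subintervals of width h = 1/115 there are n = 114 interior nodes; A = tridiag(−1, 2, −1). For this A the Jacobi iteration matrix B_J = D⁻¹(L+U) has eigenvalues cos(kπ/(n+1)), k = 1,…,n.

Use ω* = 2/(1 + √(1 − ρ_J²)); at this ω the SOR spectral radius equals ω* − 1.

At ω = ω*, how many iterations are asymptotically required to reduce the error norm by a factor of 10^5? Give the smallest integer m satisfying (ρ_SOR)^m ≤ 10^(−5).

m = 211

With n=114, ρ(Jacobi) = cos(π/115) = 0.9996269.
√(1−ρ_J²) simplifies to sin(π/115) = 0.0273148.
ω* = 2/(1+0.0273148) = 1.9468229
[ρ_SOR] ω* − 1 = 0.9468229.
(0.9468229)^m ≤ 10^{−5}  ⇒  m·ln(0.9468229) ≤ −5·ln10  ⇒  m ≥ 210.692  ⇒  m = 211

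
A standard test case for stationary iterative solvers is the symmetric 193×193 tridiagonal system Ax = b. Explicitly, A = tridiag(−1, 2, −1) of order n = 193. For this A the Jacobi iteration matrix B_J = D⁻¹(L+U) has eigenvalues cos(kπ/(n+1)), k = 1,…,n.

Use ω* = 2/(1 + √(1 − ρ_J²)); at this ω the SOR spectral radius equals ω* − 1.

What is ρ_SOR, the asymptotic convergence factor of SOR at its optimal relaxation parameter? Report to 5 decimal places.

ρ_SOR = 0.96813

spectrum of D⁻¹(L+U) = {cos(kπ/194) : 1≤k≤193}; ρ_J = cos(π/194) = 0.99987.
√(1 − cos²(π/194)) = sin(π/194) ≈ 0.016193.
[ω*] 2 ÷ (1 + 0.016193) = 2 ÷ 1.016193 = 1.96813.
At ω = 1.96813 every |λ(B_ω)| = ω−1, so ρ_SOR = 0.96813.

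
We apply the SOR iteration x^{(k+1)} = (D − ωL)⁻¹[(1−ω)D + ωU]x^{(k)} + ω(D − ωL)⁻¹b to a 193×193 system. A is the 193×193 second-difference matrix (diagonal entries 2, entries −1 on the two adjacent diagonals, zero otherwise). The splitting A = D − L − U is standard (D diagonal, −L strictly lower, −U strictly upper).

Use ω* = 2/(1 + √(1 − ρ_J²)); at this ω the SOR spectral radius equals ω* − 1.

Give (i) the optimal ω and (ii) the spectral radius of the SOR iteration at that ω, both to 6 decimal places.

ρ_J = max_k |cos(kπ/194)| = cos(π/194) = 0.999869
√(1−ρ_J²) simplifies to sin(π/194) = 0.0161931.
ω* = 2/(1+0.0161931) = 1.968130
and ρ(B_{ω*}) = 1.968130 − 1 = 0.968130.

ω* = 1.968130, ρ_SOR = 0.968130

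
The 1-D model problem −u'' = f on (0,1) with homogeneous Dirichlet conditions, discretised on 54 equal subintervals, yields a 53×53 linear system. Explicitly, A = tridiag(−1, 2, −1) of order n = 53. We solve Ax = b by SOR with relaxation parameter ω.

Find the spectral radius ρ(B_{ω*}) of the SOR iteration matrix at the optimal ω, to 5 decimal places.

ρ_SOR = 0.89010

½·tridiag(1,0,1) at n=53: λ_k = cos(kπ/54); max |λ| at k=1 ⇒ ρ_J = cos(π/54) ≈ 0.99831.
√(1 − cos²(π/54)) = sin(π/54) ≈ 0.058145.
ω* = 2/(1 + 0.058145) = 2/1.058145 = 1.89010.
ρ_SOR = ω* − 1 = 1.89010 − 1 = 0.89010.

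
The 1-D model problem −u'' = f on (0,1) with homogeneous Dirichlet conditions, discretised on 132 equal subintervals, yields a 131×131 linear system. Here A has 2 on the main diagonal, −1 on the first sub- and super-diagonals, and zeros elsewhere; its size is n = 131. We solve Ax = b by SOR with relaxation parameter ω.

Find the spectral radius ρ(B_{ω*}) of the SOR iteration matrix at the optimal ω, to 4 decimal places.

ρ_SOR = 0.9535

B_J for the 131×131 system has eigenvalues cos(kπ/132); ρ_J = cos(π/132) = 0.9997.
√(1 − cos²(π/132)) = sin(π/132) ≈ 0.02380.
ω* = 2/(1+0.02380) = 1.9535
Hence ρ(B_{ω*}) = 1.9535 − 1 = 0.9535.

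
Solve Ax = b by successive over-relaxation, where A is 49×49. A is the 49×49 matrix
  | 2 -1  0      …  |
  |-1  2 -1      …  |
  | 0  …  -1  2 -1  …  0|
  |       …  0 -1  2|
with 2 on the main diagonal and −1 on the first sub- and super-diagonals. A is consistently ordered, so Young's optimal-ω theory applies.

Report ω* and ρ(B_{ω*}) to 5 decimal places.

ω* = 1.88184, ρ_SOR = 0.88184

n=49: λ(B_J) = 1 − λ(A)/2 = cos(kπ/50); k=1 gives ρ_J = 0.99803.
1 − cos²(π/50) = sin²(π/50) ⇒ √(1−ρ_J²) = sin(π/50) = 0.062791.
[ω*] 2 ÷ (1 + 0.062791) = 2 ÷ 1.062791 = 1.88184.
ρ_SOR = ω* − 1 = 1.88184 − 1 = 0.88184.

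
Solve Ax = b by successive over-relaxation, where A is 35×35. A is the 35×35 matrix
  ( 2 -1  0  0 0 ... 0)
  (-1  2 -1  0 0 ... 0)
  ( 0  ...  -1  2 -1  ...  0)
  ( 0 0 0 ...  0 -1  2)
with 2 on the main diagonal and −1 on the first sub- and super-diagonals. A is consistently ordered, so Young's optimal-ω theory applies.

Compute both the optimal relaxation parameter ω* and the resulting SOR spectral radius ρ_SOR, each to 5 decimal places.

ω* = 1.83966, ρ_SOR = 0.83966

With n=35, ρ(Jacobi) = cos(π/36) = 0.99619.
√(1 − cos²(π/36)) = sin(π/36) ≈ 0.087156.
ω* = 2/(1+0.087156) = 1.83966
[ρ_SOR] ω* − 1 = 0.83966.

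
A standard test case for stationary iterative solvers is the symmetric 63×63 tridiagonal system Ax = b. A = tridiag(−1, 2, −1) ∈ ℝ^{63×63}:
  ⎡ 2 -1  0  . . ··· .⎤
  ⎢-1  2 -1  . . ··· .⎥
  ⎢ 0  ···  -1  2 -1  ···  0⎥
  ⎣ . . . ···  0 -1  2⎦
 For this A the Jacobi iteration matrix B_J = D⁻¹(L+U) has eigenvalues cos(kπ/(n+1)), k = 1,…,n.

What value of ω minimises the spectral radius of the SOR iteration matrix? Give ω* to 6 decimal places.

ω* = 1.906455

B_J for the 63×63 system has eigenvalues cos(kπ/64); ρ_J = cos(π/64) = 0.998795.
√(1 − cos²(π/64)) = sin(π/64) ≈ 0.0490677.
Then 2/(1+√(1−ρ_J²)) = 2/(1+0.0490677); ω* = 2/1.0490677 = 1.906455.
At ω = 1.906455 every |λ(B_ω)| = ω−1, so ρ_SOR = 0.906455.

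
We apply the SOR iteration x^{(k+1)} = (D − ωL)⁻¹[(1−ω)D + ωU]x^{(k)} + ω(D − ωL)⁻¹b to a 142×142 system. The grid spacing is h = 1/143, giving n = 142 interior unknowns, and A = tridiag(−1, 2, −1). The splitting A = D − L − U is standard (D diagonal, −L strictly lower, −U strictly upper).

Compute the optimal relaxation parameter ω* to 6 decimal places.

ω* = 1.957010

n=142: λ(B_J) = 1 − λ(A)/2 = cos(kπ/143); k=1 gives ρ_J = 0.999759.
√(1−ρ_J²) = |sin(π/143)| = 0.0219674
ω* = 2/(1+0.0219674) = 1.957010
Hence ρ(B_{ω*}) = 1.957010 − 1 = 0.957010.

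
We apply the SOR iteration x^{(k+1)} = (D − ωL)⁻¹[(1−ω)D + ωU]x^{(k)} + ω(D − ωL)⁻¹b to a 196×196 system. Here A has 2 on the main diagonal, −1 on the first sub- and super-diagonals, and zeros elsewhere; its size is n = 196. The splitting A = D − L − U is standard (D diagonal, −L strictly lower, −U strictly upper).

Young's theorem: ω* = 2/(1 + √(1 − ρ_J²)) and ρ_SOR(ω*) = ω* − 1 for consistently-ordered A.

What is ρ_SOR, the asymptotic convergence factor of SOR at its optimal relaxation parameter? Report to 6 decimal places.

B_J for the 196×196 system has eigenvalues cos(kπ/197); ρ_J = cos(π/197) = 0.999873.
√(1−ρ_J²) simplifies to sin(π/197) = 0.0159465.
Young: ω* = 2/(1+√(1−ρ_J²)) = 2/(1+0.0159465) = 2/1.0159465 = 1.968608.
At ω = 1.968608 every |λ(B_ω)| = ω−1, so ρ_SOR = 0.968608.

ρ_SOR = 0.968608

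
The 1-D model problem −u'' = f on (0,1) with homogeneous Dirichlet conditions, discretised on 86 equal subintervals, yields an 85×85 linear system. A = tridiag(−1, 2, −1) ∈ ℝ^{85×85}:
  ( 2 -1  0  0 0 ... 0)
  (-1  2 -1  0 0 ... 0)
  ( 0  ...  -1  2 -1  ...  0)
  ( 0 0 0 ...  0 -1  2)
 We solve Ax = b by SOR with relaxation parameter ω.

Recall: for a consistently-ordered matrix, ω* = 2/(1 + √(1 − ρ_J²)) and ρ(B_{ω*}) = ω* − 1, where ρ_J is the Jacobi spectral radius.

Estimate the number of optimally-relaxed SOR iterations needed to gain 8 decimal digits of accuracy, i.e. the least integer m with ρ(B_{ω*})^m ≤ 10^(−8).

m = 253

With n=85, ρ(Jacobi) = cos(π/86) = 0.9993328.
√(1−ρ_J²) = |sin(π/86)| = 0.0365220
Young: ω* = 2/(1+√(1−ρ_J²)) = 2/(1+0.0365220) = 2/1.0365220 = 1.9295297.
Hence ρ(B_{ω*}) = 1.9295297 − 1 = 0.9295297.
(0.9295297)^m ≤ 10^{−8}  ⇒  m·ln(0.9295297) ≤ −8·ln10  ⇒  m ≥ 252.074  ⇒  m = 253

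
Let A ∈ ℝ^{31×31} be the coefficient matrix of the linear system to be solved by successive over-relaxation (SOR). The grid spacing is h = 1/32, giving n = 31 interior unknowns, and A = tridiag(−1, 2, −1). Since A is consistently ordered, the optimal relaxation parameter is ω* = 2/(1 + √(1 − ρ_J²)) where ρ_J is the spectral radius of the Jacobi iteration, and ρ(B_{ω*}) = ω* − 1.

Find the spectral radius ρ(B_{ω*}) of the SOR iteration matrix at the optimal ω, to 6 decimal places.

n=31: λ(B_J) = 1 − λ(A)/2 = cos(kπ/32); k=1 gives ρ_J = 0.995185.
1 − cos²(π/32) = sin²(π/32) ⇒ √(1−ρ_J²) = sin(π/32) = 0.0980171.
Then 2/(1+√(1−ρ_J²)) = 2/(1+0.0980171); ω* = 2/1.0980171 = 1.821465.
[ρ_SOR] ω* − 1 = 0.821465.

ρ_SOR = 0.821465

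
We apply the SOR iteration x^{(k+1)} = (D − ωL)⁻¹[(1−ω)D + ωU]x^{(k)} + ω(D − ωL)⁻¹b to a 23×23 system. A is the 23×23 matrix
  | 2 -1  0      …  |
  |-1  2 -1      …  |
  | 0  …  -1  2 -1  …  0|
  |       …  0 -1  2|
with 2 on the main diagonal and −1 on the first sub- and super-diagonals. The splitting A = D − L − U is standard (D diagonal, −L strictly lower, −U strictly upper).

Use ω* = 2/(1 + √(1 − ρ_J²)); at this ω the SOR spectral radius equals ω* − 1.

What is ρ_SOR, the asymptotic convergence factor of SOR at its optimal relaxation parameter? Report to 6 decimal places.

spectrum of D⁻¹(L+U) = {cos(kπ/24) : 1≤k≤23}; ρ_J = cos(π/24) = 0.991445.
1 − cos²(π/24) = sin²(π/24) ⇒ √(1−ρ_J²) = sin(π/24) = 0.1305262.
So ω* = 2/1.1305262 = 1.769088 (Young).
Hence ρ(B_{ω*}) = 1.769088 − 1 = 0.769088.

ρ_SOR = 0.769088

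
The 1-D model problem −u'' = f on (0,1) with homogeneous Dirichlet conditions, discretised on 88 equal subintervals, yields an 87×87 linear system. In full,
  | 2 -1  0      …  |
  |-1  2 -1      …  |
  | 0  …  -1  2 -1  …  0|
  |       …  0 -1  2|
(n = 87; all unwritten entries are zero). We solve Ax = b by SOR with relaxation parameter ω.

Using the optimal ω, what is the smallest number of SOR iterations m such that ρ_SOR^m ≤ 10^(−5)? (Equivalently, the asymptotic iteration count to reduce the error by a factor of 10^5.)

B_J for the 87×87 system has eigenvalues cos(kπ/88); ρ_J = cos(π/88) = 0.9993628.
√(1−ρ_J²) = |sin(π/88)| = 0.0356923
[ω*] 2 ÷ (1 + 0.0356923) = 2 ÷ 1.0356923 = 1.9310755.
ρ(B_{ω*}) = ω*−1 = 0.9310755
ρ_SOR^m ≤ 10^(−5) ⇔ m ≥ 5·ln10/(−ln 0.9310755) = 11.5129/0.0714149 = 161.211; m = ⌈161.211⌉ = 162.

m = 162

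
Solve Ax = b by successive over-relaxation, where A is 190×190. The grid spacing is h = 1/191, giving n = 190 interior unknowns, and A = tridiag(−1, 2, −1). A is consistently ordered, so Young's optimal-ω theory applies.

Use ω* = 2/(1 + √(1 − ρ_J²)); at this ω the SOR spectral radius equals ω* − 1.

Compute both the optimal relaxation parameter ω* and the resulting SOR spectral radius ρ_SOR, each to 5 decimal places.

ω* = 1.96764, ρ_SOR = 0.96764

n=190: λ(B_J) = 1 − λ(A)/2 = cos(kπ/191); k=1 gives ρ_J = 0.99986.
√(1 − cos²(π/191)) = sin(π/191) ≈ 0.016447.
So ω* = 2/1.016447 = 1.96764 (Young).
ρ_SOR = ω* − 1 = 1.96764 − 1 = 0.96764.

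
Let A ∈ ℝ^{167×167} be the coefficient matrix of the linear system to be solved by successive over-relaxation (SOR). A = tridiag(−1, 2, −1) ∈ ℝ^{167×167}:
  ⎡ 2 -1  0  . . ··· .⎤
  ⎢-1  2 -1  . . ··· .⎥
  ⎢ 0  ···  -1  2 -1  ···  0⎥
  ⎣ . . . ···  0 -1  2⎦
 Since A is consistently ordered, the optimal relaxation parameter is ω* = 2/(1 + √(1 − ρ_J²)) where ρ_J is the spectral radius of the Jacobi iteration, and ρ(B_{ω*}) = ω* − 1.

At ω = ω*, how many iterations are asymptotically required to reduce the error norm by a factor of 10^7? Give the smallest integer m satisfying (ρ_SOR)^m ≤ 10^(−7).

m = 431

B_J for the 167×167 system has eigenvalues cos(kπ/168); ρ_J = cos(π/168) = 0.9998252.
1 − cos²(π/168) = sin²(π/168) ⇒ √(1−ρ_J²) = sin(π/168) = 0.0186989.
ω* = 2/(1+0.0186989) = 1.9632887
ρ_SOR = ω* − 1 ≈ 0.9632887.
m ≥ 7·ln10 / (−ln 0.9632887) = 430.941; smallest integer m = 431.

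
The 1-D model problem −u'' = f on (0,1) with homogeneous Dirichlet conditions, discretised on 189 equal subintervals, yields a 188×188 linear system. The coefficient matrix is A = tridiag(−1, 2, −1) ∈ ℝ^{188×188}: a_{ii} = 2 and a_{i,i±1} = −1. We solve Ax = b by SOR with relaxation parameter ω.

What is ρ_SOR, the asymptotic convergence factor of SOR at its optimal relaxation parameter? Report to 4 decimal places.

ρ_SOR = 0.9673

½·tridiag(1,0,1) at n=188: λ_k = cos(kπ/189); max |λ| at k=1 ⇒ ρ_J = cos(π/189) ≈ 0.9999.
1 − cos²(π/189) = sin²(π/189) ⇒ √(1−ρ_J²) = sin(π/189) = 0.01662.
So ω* = 2/1.01662 = 1.9673 (Young).
At ω = 1.9673 every |λ(B_ω)| = ω−1, so ρ_SOR = 0.9673.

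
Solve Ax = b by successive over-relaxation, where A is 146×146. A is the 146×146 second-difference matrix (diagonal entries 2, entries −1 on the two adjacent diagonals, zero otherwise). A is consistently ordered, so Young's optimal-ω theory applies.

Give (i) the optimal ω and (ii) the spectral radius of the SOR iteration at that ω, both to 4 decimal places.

ρ_J = max_k |cos(kπ/147)| = cos(π/147) = 0.9998
1 − cos²(π/147) = sin²(π/147) ⇒ √(1−ρ_J²) = sin(π/147) = 0.02137.
Young: ω* = 2/(1+√(1−ρ_J²)) = 2/(1+0.02137) = 2/1.02137 = 1.9582.
[ρ_SOR] ω* − 1 = 0.9582.

ω* = 1.9582, ρ_SOR = 0.9582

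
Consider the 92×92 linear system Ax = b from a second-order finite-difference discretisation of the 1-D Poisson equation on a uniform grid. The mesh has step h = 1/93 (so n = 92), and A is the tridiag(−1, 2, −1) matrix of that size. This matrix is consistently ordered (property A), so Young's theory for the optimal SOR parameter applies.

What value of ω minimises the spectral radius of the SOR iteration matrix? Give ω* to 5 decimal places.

ω* = 1.93466

n=92: λ(B_J) = 1 − λ(A)/2 = cos(kπ/93); k=1 gives ρ_J = 0.99943.
√(1−ρ_J²) = |sin(π/93)| = 0.033774
Then 2/(1+√(1−ρ_J²)) = 2/(1+0.033774); ω* = 2/1.033774 = 1.93466.
[ρ_SOR] ω* − 1 = 0.93466.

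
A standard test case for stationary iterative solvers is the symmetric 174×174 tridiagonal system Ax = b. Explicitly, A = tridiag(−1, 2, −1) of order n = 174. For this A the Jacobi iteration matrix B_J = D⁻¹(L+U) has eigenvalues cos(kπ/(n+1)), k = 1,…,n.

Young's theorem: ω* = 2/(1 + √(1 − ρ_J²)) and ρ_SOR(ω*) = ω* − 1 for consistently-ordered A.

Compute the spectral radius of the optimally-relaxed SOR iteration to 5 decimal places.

spectrum of D⁻¹(L+U) = {cos(kπ/175) : 1≤k≤174}; ρ_J = cos(π/175) = 0.99984.
√(1−ρ_J²) = |sin(π/175)| = 0.017951
ω* = 2/(1 + 0.017951) = 2/1.017951 = 1.96473.
ρ_SOR = ω* − 1 = 1.96473 − 1 = 0.96473.

ρ_SOR = 0.96473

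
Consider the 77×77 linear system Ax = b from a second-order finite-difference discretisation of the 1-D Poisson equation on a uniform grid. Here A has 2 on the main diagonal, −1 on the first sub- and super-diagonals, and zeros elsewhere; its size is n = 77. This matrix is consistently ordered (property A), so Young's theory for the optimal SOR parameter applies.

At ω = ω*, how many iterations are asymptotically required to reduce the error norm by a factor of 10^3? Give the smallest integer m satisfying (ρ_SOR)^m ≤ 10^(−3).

m = 86

spectrum of D⁻¹(L+U) = {cos(kπ/78) : 1≤k≤77}; ρ_J = cos(π/78) = 0.9991890.
1 − cos²(π/78) = sin²(π/78) ⇒ √(1−ρ_J²) = sin(π/78) = 0.0402659.
ω* = 2 / (1 + 0.0402659) = 2 / 1.0402659 ≈ 1.9225854.
ρ(B_{ω*}) = ω*−1 = 0.9225854
For 3 digits: m = 3·ln10 / (−ln 0.9225854) = 6.90776/0.0805753 = 85.730; round up → m = 86.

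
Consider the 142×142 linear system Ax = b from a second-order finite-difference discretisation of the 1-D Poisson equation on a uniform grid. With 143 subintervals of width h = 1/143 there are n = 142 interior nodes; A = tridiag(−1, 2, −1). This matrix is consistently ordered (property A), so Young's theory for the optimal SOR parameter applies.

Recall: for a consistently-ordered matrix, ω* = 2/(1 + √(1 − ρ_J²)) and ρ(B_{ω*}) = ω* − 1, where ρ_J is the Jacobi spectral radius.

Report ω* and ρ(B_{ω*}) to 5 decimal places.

ω* = 1.95701, ρ_SOR = 0.95701

[ρ_J] n=142: ρ(B_J) = cos(π/(n+1)) = cos(π/143) = 0.99976.
√(1−ρ_J²) = |sin(π/143)| = 0.021967
[ω*] 2 ÷ (1 + 0.021967) = 2 ÷ 1.021967 = 1.95701.
ρ(B_{ω*}) = ω*−1 = 0.95701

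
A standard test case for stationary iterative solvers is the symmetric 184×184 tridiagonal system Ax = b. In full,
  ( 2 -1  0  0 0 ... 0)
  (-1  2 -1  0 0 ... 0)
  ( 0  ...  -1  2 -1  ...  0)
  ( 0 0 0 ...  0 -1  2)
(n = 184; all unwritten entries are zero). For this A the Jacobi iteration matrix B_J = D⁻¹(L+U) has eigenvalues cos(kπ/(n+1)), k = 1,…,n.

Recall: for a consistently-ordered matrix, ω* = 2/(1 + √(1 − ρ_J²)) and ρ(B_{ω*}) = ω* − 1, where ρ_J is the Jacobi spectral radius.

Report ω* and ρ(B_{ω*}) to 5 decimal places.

ω* = 1.96661, ρ_SOR = 0.96661

ρ_J = max_k |cos(kπ/185)| = cos(π/185) = 0.99986
√(1−ρ_J²) = |sin(π/185)| = 0.016981
ω* = 2/(1 + 0.016981) = 2/1.016981 = 1.96661.
ρ_SOR = ω* − 1 = 1.96661 − 1 = 0.96661.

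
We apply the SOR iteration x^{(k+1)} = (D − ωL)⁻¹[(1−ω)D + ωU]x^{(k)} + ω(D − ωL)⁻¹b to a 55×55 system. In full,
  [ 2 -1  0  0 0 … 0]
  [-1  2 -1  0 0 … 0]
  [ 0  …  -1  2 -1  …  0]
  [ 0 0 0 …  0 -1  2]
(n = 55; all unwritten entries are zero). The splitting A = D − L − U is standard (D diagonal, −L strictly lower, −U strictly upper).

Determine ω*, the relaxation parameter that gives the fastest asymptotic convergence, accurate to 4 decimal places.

ω* = 1.8938

With n=55, ρ(Jacobi) = cos(π/56) = 0.9984.
root = sin(π/56) = 0.05607  (since 1−cos² = sin²).
So ω* = 2/1.05607 = 1.8938 (Young).
and ρ(B_{ω*}) = 1.8938 − 1 = 0.8938.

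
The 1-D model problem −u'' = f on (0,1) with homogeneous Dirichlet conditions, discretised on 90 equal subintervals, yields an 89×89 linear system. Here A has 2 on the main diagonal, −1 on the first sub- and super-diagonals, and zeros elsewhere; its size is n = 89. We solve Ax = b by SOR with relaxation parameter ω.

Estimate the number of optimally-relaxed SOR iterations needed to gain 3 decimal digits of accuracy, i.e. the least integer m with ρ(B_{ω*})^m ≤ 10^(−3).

ρ_J = max_k |cos(kπ/90)| = cos(π/90) = 0.9993908
√(1−ρ_J²) simplifies to sin(π/90) = 0.0348995.
So ω* = 2/1.0348995 = 1.9325548 (Young).
[ρ_SOR] ω* − 1 = 0.9325548.
m ≥ 3·ln10 / (−ln 0.9325548) = 98.926; smallest integer m = 99.

m = 99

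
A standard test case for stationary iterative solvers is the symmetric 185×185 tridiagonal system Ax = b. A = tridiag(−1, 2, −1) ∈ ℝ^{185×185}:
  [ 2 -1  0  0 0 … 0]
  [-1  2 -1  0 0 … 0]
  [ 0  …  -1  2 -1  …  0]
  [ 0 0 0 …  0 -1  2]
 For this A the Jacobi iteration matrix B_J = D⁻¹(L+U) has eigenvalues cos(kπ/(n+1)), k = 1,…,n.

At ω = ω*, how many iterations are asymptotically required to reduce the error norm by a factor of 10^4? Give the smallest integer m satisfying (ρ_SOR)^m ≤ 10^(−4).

m = 273

With n=185, ρ(Jacobi) = cos(π/186) = 0.9998574.
root = sin(π/186) = 0.0168895  (since 1−cos² = sin²).
Then 2/(1+√(1−ρ_J²)) = 2/(1+0.0168895); ω* = 2/1.0168895 = 1.9667820.
and ρ(B_{ω*}) = 1.9667820 − 1 = 0.9667820.
For 4 digits: m = 4·ln10 / (−ln 0.9667820) = 9.21034/0.0337822 = 272.639; round up → m = 273.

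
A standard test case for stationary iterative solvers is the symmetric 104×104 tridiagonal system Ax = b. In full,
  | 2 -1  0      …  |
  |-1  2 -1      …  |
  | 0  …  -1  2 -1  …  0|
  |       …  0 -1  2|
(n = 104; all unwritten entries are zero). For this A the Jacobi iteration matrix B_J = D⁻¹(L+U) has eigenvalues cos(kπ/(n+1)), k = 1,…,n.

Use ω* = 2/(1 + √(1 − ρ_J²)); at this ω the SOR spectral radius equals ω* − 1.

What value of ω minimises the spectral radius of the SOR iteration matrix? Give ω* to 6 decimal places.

[ρ_J] n=104: ρ(B_J) = cos(π/(n+1)) = cos(π/105) = 0.999552.
1 − cos²(π/105) = sin²(π/105) ⇒ √(1−ρ_J²) = sin(π/105) = 0.0299155.
Then 2/(1+√(1−ρ_J²)) = 2/(1+0.0299155); ω* = 2/1.0299155 = 1.941907.
and ρ(B_{ω*}) = 1.941907 − 1 = 0.941907.

ω* = 1.941907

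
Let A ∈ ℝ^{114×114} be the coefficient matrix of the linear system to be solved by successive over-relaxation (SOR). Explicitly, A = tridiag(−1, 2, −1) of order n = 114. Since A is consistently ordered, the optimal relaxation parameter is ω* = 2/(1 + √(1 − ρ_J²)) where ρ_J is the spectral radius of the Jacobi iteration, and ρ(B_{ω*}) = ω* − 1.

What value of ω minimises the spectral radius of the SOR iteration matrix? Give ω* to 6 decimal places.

ω* = 1.946823

ρ_J = max_k |cos(kπ/115)| = cos(π/115) = 0.999627
√(1−ρ_J²) = |sin(π/115)| = 0.0273148
ω* = 2/(1 + 0.0273148) = 2/1.0273148 = 1.946823.
ρ_SOR = ω* − 1 ≈ 0.946823.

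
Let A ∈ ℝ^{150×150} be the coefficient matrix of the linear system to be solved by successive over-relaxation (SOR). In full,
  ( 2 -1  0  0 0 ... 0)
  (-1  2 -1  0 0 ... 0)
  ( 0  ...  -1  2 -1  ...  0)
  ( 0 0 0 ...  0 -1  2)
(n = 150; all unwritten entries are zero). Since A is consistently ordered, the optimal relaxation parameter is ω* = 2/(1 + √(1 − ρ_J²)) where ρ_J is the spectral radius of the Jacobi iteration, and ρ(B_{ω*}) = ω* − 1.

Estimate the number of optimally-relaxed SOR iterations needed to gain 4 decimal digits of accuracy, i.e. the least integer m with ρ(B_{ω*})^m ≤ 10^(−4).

B_J for the 150×150 system has eigenvalues cos(kπ/151); ρ_J = cos(π/151) = 0.9997836.
1 − cos²(π/151) = sin²(π/151) ⇒ √(1−ρ_J²) = sin(π/151) = 0.0208037.
Young: ω* = 2/(1+√(1−ρ_J²)) = 2/(1+0.0208037) = 2/1.0208037 = 1.9592405.
[ρ_SOR] ω* − 1 = 0.9592405.
(0.9592405)^m ≤ 10^{−4}  ⇒  m·ln(0.9592405) ≤ −4·ln10  ⇒  m ≥ 221.331  ⇒  m = 222

m = 222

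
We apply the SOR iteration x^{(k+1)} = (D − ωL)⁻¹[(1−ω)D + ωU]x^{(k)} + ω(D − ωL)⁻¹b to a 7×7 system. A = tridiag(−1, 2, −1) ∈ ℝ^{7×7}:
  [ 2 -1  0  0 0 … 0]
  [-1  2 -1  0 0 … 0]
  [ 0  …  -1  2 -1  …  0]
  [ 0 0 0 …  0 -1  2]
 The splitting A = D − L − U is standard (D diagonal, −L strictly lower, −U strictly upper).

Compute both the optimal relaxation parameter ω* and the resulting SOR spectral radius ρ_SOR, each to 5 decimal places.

ω* = 1.44646, ρ_SOR = 0.44646

½·tridiag(1,0,1) at n=7: λ_k = cos(kπ/8); max |λ| at k=1 ⇒ ρ_J = cos(π/8) ≈ 0.92388.
√(1 − cos²(π/8)) = sin(π/8) ≈ 0.382683.
So ω* = 2/1.382683 = 1.44646 (Young).
At ω = 1.44646 every |λ(B_ω)| = ω−1, so ρ_SOR = 0.44646.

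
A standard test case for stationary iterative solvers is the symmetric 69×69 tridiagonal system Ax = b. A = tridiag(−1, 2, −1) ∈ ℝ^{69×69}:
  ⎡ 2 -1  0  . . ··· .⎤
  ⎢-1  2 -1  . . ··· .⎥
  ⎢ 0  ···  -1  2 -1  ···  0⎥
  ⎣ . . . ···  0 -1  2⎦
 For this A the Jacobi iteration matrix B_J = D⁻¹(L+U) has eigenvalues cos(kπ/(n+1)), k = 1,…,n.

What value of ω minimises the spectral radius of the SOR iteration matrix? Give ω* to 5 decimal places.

ω* = 1.91412

[ρ_J] n=69: ρ(B_J) = cos(π/(n+1)) = cos(π/70) = 0.99899.
1 − cos²(π/70) = sin²(π/70) ⇒ √(1−ρ_J²) = sin(π/70) = 0.044865.
ω* = 2 / (1 + 0.044865) = 2 / 1.044865 ≈ 1.91412.
At ω = 1.91412 every |λ(B_ω)| = ω−1, so ρ_SOR = 0.91412.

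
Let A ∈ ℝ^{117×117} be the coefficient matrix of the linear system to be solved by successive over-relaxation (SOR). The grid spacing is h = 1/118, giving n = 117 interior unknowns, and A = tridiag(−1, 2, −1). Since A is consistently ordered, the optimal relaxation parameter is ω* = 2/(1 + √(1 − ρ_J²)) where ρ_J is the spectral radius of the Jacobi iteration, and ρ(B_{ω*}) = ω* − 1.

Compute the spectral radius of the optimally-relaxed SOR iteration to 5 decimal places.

[ρ_J] n=117: ρ(B_J) = cos(π/(n+1)) = cos(π/118) = 0.99965.
√(1−ρ_J²) = |sin(π/118)| = 0.026621
ω* = 2/(1+0.026621) = 1.94814
ρ(B_{ω*}) = ω*−1 = 0.94814

ρ_SOR = 0.94814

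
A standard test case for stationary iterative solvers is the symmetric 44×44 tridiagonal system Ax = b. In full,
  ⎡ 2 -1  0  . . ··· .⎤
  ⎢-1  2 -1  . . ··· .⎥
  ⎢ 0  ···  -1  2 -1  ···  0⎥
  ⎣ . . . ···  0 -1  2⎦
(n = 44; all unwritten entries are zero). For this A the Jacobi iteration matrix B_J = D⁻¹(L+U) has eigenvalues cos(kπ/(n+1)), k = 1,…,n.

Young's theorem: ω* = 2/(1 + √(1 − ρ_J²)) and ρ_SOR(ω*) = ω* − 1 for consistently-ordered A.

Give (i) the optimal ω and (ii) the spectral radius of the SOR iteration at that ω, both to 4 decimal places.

½·tridiag(1,0,1) at n=44: λ_k = cos(kπ/45); max |λ| at k=1 ⇒ ρ_J = cos(π/45) ≈ 0.9976.
1 − cos²(π/45) = sin²(π/45) ⇒ √(1−ρ_J²) = sin(π/45) = 0.06976.
Then 2/(1+√(1−ρ_J²)) = 2/(1+0.06976); ω* = 2/1.06976 = 1.8696.
and ρ(B_{ω*}) = 1.8696 − 1 = 0.8696.

ω* = 1.8696, ρ_SOR = 0.8696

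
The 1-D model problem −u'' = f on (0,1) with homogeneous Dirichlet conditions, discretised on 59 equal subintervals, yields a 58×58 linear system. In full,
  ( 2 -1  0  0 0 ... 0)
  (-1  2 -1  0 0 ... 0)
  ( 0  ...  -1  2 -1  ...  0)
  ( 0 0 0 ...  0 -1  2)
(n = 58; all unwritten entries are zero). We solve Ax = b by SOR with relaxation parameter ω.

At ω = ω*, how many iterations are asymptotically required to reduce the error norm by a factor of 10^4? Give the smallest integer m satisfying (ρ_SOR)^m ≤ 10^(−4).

ρ_J = max_k |cos(kπ/59)| = cos(π/59) = 0.9985827
1 − cos²(π/59) = sin²(π/59) ⇒ √(1−ρ_J²) = sin(π/59) = 0.0532222.
ω* = 2 / (1 + 0.0532222) = 2 / 1.0532222 ≈ 1.8989345.
ρ_SOR = ω* − 1 = 1.8989345 − 1 = 0.8989345.
ρ_SOR^m ≤ 10^(−4) ⇔ m ≥ 4·ln10/(−ln 0.8989345) = 9.21034/0.106545 = 86.446; m = ⌈86.446⌉ = 87.

m = 87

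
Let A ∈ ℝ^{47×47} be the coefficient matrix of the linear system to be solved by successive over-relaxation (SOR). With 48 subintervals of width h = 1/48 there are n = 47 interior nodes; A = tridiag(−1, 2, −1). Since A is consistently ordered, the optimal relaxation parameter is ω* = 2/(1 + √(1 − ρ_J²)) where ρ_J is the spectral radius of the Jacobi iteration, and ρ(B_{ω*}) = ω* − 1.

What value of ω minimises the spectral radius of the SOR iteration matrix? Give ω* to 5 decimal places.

ρ_J = max_k |cos(kπ/48)| = cos(π/48) = 0.99786
√(1−ρ_J²) = |sin(π/48)| = 0.065403
ω* = 2 / (1 + 0.065403) = 2 / 1.065403 ≈ 1.87722.
[ρ_SOR] ω* − 1 = 0.87722.

ω* = 1.87722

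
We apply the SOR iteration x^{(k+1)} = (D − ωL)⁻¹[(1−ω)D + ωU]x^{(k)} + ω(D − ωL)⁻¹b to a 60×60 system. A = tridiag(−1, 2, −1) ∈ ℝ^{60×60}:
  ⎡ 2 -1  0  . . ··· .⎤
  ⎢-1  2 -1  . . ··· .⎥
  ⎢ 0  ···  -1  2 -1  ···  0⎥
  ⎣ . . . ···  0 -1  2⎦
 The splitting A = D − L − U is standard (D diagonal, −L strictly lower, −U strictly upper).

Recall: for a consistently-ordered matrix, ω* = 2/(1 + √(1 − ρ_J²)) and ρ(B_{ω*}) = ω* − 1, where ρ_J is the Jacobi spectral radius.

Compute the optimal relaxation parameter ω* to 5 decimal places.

½·tridiag(1,0,1) at n=60: λ_k = cos(kπ/61); max |λ| at k=1 ⇒ ρ_J = cos(π/61) ≈ 0.99867.
√(1−ρ_J²) = |sin(π/61)| = 0.051479
So ω* = 2/1.051479 = 1.90208 (Young).
At ω = 1.90208 every |λ(B_ω)| = ω−1, so ρ_SOR = 0.90208.

ω* = 1.90208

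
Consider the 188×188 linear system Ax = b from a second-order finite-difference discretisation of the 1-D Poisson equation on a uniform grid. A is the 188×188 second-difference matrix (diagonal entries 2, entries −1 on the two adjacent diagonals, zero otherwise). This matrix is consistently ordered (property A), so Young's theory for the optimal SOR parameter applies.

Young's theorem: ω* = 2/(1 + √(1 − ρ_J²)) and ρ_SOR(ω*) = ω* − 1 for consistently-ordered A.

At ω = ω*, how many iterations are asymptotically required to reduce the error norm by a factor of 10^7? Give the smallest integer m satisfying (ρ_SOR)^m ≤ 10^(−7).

With n=188, ρ(Jacobi) = cos(π/189) = 0.9998619.
√(1−ρ_J²) = |sin(π/189)| = 0.0166214
ω* = 2/(1 + 0.0166214) = 2/1.0166214 = 1.9673007.
ρ(B_{ω*}) = ω*−1 = 0.9673007
7·ln10 = 16.1181; −ln(0.9673007) = 0.0332459; m = ⌈16.1181/0.0332459⌉ = ⌈484.815⌉ = 485.

m = 485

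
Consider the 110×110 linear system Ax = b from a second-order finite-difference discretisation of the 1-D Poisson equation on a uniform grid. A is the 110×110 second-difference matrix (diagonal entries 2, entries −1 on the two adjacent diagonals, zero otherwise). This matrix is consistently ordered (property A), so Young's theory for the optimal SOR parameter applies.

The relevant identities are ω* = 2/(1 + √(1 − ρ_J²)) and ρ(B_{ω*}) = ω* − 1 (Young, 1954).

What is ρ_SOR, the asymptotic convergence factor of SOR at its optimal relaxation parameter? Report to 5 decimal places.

ρ_SOR = 0.94496

[ρ_J] n=110: ρ(B_J) = cos(π/(n+1)) = cos(π/111) = 0.99960.
√(1−ρ_J²) = |sin(π/111)| = 0.028299
Then 2/(1+√(1−ρ_J²)) = 2/(1+0.028299); ω* = 2/1.028299 = 1.94496.
Hence ρ(B_{ω*}) = 1.94496 − 1 = 0.94496.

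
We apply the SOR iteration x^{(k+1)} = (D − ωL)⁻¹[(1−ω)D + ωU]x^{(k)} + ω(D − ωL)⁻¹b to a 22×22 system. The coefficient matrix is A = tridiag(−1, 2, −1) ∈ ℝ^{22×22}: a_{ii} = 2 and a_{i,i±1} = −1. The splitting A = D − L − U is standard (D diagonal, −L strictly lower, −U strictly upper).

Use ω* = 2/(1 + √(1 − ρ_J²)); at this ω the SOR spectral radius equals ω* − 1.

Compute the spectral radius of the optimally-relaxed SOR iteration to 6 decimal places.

ρ_SOR = 0.760305

n=22: λ(B_J) = 1 − λ(A)/2 = cos(kπ/23); k=1 gives ρ_J = 0.990686.
root = sin(π/23) = 0.1361666  (since 1−cos² = sin²).
Young: ω* = 2/(1+√(1−ρ_J²)) = 2/(1+0.1361666) = 2/1.1361666 = 1.760305.
Hence ρ(B_{ω*}) = 1.760305 − 1 = 0.760305.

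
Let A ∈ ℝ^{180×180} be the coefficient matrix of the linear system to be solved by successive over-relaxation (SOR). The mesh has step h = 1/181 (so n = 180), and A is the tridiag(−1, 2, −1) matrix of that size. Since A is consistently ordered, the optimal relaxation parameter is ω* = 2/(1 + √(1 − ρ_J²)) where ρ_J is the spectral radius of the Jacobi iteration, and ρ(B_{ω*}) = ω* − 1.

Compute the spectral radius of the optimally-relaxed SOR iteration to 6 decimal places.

ρ_SOR = 0.965880

½·tridiag(1,0,1) at n=180: λ_k = cos(kπ/181); max |λ| at k=1 ⇒ ρ_J = cos(π/181) ≈ 0.999849.
1 − cos²(π/181) = sin²(π/181) ⇒ √(1−ρ_J²) = sin(π/181) = 0.0173560.
[ω*] 2 ÷ (1 + 0.0173560) = 2 ÷ 1.0173560 = 1.965880.
ρ_SOR = ω* − 1 ≈ 0.965880.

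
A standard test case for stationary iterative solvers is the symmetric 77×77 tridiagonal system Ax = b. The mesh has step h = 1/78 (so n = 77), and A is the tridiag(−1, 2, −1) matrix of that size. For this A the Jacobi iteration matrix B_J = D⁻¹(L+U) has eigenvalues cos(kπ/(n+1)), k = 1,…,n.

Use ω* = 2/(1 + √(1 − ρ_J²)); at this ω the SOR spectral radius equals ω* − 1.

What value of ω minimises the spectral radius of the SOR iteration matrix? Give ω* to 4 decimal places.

ρ_J = max_k |cos(kπ/78)| = cos(π/78) = 0.9992
√(1−ρ_J²) = |sin(π/78)| = 0.04027
[ω*] 2 ÷ (1 + 0.04027) = 2 ÷ 1.04027 = 1.9226.
ρ(B_{ω*}) = ω*−1 = 0.9226

ω* = 1.9226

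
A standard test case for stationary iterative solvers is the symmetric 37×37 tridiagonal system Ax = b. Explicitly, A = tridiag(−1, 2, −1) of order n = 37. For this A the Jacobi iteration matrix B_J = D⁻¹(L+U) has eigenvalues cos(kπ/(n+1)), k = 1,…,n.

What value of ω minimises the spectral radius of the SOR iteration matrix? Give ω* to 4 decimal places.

ρ_J = max_k |cos(kπ/38)| = cos(π/38) = 0.9966
1 − cos²(π/38) = sin²(π/38) ⇒ √(1−ρ_J²) = sin(π/38) = 0.08258.
So ω* = 2/1.08258 = 1.8474 (Young).
ρ_SOR = ω* − 1 ≈ 0.8474.

ω* = 1.8474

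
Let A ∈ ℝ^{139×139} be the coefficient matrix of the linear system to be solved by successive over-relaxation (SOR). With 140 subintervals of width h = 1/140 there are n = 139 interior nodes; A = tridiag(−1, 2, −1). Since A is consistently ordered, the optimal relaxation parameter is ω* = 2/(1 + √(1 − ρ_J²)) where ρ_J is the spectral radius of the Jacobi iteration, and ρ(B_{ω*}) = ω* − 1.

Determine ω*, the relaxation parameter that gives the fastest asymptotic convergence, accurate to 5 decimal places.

[ρ_J] n=139: ρ(B_J) = cos(π/(n+1)) = cos(π/140) = 0.99975.
√(1−ρ_J²) = |sin(π/140)| = 0.022438
ω* = 2 / (1 + 0.022438) = 2 / 1.022438 ≈ 1.95611.
Hence ρ(B_{ω*}) = 1.95611 − 1 = 0.95611.

ω* = 1.95611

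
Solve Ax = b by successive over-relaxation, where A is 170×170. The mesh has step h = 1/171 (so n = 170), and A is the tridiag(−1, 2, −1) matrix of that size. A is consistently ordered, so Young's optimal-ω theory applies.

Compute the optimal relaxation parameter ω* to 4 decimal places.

½·tridiag(1,0,1) at n=170: λ_k = cos(kπ/171); max |λ| at k=1 ⇒ ρ_J = cos(π/171) ≈ 0.9998.
√(1 − cos²(π/171)) = sin(π/171) ≈ 0.01837.
Young: ω* = 2/(1+√(1−ρ_J²)) = 2/(1+0.01837) = 2/1.01837 = 1.9639.
At ω = 1.9639 every |λ(B_ω)| = ω−1, so ρ_SOR = 0.9639.

ω* = 1.9639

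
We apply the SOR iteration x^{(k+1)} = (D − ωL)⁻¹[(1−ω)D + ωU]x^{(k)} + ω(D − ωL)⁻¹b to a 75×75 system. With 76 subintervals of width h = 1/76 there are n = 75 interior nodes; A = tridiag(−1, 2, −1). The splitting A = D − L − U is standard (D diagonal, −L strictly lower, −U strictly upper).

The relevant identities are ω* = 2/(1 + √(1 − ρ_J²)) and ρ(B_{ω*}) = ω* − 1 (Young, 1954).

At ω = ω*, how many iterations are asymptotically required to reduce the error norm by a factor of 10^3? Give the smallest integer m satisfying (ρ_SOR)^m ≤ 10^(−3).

m = 84

½·tridiag(1,0,1) at n=75: λ_k = cos(kπ/76); max |λ| at k=1 ⇒ ρ_J = cos(π/76) ≈ 0.9991458.
root = sin(π/76) = 0.0413250  (since 1−cos² = sin²).
[ω*] 2 ÷ (1 + 0.0413250) = 2 ÷ 1.0413250 = 1.9206300.
ρ_SOR = ω* − 1 = 1.9206300 − 1 = 0.9206300.
ρ_SOR^m ≤ 10^(−3) ⇔ m ≥ 3·ln10/(−ln 0.9206300) = 6.90776/0.0826971 = 83.531; m = ⌈83.531⌉ = 84.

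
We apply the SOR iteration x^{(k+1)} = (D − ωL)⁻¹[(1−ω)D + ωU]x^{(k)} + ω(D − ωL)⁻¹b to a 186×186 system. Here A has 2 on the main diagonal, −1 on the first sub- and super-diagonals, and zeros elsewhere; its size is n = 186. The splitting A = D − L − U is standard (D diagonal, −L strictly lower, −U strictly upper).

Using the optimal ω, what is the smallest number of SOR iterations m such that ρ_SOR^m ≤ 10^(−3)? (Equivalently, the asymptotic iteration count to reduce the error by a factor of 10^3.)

n=186: λ(B_J) = 1 − λ(A)/2 = cos(kπ/187); k=1 gives ρ_J = 0.9998589.
√(1−ρ_J²) simplifies to sin(π/187) = 0.0167992.
ω* = 2 / (1 + 0.0167992) = 2 / 1.0167992 ≈ 1.9669567.
[ρ_SOR] ω* − 1 = 0.9669567.
ρ_SOR^m ≤ 10^(−3) ⇔ m ≥ 3·ln10/(−ln 0.9669567) = 6.90776/0.0336016 = 205.578; m = ⌈205.578⌉ = 206.

m = 206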